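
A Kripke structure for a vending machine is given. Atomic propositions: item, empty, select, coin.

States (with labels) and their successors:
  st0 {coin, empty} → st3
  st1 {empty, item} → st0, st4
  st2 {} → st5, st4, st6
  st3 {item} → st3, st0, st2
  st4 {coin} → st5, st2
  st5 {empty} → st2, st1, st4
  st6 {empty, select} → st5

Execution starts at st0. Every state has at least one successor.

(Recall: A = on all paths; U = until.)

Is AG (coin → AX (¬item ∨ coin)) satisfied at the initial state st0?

States satisfying coin → AX (¬item ∨ coin): {st1, st2, st3, st4, st5, st6}.
States satisfying AG (coin → AX (¬item ∨ coin)): ∅.
st0 is reachable from st0 and violates coin → AX (¬item ∨ coin), so AG fails at st0.
st0 ∉ Sat(AG (coin → AX (¬item ∨ coin))).

No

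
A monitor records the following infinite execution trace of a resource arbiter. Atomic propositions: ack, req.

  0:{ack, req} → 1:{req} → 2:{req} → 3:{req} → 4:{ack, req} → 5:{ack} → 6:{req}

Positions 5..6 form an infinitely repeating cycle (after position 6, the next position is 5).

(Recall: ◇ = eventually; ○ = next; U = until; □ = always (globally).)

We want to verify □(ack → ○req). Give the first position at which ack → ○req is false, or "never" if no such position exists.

Check ack → ○req at each position in order: 0 ✓, 1 ✓, 2 ✓, 3 ✓.
At position 4 the labels are {ack, req} and the next position 5 has {ack}, so ack → ○req is false there. This is the first violation.

4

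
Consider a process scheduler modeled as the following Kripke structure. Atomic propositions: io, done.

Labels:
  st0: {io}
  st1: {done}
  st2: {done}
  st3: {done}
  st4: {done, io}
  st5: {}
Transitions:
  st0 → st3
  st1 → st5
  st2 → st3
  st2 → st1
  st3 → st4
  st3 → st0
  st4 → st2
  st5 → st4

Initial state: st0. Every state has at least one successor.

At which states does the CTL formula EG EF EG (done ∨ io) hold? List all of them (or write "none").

{st0, st1, st2, st3, st4, st5}

States satisfying EF EG (done ∨ io): {st0, st1, st2, st3, st4, st5}.
States satisfying EG EF EG (done ∨ io): {st0, st1, st2, st3, st4, st5}.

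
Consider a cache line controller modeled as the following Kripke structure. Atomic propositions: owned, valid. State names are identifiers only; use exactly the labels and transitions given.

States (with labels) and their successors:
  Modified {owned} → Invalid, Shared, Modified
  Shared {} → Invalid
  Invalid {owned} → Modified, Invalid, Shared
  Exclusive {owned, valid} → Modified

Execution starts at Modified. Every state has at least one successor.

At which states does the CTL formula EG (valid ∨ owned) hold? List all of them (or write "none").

States satisfying valid ∨ owned: {Modified, Invalid, Exclusive}.
States satisfying EG (valid ∨ owned): {Modified, Invalid, Exclusive}.

{Modified, Invalid, Exclusive}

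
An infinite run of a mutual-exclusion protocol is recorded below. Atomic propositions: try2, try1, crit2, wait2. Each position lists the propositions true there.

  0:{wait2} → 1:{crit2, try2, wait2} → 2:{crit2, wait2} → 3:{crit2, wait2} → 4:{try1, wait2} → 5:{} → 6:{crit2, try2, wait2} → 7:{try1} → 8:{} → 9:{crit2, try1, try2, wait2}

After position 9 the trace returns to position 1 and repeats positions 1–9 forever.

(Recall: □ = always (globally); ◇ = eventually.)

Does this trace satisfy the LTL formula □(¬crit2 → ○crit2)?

¬crit2 → ○crit2 must hold at every position from 0 onward. It fails at position 4, so □(¬crit2 → ○crit2) is false.
Positions where ¬crit2 holds: 0, 4, 5, 7, 8.
Check ○crit2 at each: 0→ok, 4→fails, 5→ok, 7→fails, 8→ok.

No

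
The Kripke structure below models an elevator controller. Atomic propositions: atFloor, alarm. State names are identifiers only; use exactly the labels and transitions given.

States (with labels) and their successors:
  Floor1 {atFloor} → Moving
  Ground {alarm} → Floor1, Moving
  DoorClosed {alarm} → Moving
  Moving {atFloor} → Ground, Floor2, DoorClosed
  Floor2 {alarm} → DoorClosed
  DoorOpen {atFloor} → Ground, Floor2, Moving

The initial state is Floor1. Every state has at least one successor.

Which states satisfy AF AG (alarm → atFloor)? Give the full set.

States satisfying AG (alarm → atFloor): ∅.
States satisfying AF AG (alarm → atFloor): ∅.

none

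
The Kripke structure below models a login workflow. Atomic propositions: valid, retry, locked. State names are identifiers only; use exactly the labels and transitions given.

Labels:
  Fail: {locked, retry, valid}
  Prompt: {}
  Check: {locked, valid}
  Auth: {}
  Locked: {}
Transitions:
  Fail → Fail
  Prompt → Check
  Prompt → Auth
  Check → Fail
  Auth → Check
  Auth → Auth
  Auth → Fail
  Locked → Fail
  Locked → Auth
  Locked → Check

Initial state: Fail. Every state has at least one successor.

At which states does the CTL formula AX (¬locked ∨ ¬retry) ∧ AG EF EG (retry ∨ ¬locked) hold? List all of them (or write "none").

States satisfying ¬locked ∨ ¬retry: {Prompt, Check, Auth, Locked}.
States satisfying AX (¬locked ∨ ¬retry): {Prompt}.
States satisfying EF EG (retry ∨ ¬locked): {Fail, Prompt, Check, Auth, Locked}.
States satisfying AG EF EG (retry ∨ ¬locked): {Fail, Prompt, Check, Auth, Locked}.
States satisfying AX (¬locked ∨ ¬retry) ∧ AG EF EG (retry ∨ ¬locked): {Prompt}.

{Prompt}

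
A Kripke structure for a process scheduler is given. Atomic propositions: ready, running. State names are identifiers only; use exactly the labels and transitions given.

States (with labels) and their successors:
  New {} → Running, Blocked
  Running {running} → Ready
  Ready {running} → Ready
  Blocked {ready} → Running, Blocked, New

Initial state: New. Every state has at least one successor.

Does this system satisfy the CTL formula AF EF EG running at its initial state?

States satisfying EF EG running: {New, Running, Ready, Blocked}.
States satisfying AF EF EG running: {New, Running, Ready, Blocked}.
New ∈ Sat(AF EF EG running).

Satisfied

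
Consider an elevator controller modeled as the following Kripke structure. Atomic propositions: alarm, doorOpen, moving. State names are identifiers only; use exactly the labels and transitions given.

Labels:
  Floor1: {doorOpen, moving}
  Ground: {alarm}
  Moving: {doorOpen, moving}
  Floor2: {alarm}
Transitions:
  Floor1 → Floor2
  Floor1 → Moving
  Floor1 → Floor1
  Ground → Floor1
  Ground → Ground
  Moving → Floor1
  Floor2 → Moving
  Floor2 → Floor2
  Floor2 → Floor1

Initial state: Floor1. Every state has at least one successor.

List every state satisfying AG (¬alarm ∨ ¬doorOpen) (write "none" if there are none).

{Floor1, Ground, Moving, Floor2}

States satisfying ¬alarm ∨ ¬doorOpen: {Floor1, Ground, Moving, Floor2}.
States satisfying AG (¬alarm ∨ ¬doorOpen): {Floor1, Ground, Moving, Floor2}.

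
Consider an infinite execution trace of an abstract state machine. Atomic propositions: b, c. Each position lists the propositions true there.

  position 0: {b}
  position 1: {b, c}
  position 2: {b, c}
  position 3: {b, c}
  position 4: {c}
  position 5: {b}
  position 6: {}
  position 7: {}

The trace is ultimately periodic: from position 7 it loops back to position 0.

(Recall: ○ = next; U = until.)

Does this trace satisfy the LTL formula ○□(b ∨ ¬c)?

Does not hold

The position after 0 is 1; □(b ∨ ¬c) is false there.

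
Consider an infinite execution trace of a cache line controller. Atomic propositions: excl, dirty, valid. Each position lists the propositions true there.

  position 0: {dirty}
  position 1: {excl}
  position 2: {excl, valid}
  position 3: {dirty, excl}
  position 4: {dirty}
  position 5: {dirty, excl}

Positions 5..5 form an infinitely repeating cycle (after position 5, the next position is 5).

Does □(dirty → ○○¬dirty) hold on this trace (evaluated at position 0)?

dirty → ○○¬dirty must hold at every position from 0 onward. It fails at position 3, so □(dirty → ○○¬dirty) is false.
Positions where dirty holds: 0, 3, 4, 5.
Check ○○¬dirty at each: 0→ok, 3→fails, 4→fails, 5→fails.

No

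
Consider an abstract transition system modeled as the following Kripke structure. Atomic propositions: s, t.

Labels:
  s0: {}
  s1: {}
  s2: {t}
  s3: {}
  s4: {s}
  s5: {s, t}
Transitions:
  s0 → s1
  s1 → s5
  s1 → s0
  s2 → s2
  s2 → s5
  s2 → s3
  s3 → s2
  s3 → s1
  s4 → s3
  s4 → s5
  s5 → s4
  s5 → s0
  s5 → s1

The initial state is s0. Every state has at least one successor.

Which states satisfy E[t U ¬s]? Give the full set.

{s0, s1, s2, s3, s5}

States satisfying t: {s2, s5}.
States satisfying ¬s: {s0, s1, s2, s3}.
States satisfying E[t U ¬s]: {s0, s1, s2, s3, s5}.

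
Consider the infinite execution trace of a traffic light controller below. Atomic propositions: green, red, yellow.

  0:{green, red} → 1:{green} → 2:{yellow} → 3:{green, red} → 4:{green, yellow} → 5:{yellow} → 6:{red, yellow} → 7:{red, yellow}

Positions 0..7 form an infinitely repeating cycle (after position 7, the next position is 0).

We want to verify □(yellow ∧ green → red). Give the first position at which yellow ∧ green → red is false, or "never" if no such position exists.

4

Check yellow ∧ green → red at each position in order: 0 ✓, 1 ✓, 2 ✓, 3 ✓.
At position 4 the labels are {green, yellow}, so yellow ∧ green → red is false there. This is the first violation.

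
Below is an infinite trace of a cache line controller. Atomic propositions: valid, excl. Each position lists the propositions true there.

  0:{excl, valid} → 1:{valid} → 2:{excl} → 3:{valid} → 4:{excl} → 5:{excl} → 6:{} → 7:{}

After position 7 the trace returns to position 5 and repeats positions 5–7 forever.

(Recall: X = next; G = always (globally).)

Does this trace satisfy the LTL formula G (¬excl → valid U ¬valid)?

¬excl → valid U ¬valid holds at every position 0..7, and those are all positions ever visited, so G (¬excl → valid U ¬valid) holds.
Positions where ¬excl holds: 1, 3, 6, 7.
Check valid U ¬valid at each: 1→ok, 3→ok, 6→ok, 7→ok.

Satisfied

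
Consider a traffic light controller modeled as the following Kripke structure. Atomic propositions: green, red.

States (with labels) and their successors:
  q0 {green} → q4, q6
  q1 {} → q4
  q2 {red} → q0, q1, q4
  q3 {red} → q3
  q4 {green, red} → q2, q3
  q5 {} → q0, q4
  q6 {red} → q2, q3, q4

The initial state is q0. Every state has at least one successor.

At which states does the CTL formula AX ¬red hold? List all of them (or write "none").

none

States satisfying ¬red: {q0, q1, q5}.
States satisfying AX ¬red: ∅.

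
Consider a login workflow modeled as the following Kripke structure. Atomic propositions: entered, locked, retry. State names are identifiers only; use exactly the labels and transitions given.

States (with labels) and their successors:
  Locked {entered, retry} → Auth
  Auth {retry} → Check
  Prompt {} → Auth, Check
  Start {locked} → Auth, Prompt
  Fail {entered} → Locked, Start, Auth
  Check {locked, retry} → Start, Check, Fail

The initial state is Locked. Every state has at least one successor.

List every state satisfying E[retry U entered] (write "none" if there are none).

States satisfying retry: {Locked, Auth, Check}.
States satisfying entered: {Locked, Fail}.
States satisfying E[retry U entered]: {Locked, Auth, Fail, Check}.

{Locked, Auth, Fail, Check}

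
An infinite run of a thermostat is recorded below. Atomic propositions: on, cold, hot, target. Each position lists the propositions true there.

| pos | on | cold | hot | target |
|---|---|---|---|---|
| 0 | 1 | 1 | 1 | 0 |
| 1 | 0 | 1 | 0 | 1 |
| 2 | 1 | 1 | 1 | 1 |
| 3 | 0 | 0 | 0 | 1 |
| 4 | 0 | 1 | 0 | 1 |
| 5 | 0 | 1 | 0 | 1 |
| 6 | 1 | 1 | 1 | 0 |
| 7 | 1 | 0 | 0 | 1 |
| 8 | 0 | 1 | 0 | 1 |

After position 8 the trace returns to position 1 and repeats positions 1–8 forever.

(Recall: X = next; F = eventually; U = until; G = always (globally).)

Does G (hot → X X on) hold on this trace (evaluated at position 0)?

hot → X X on must hold at every position from 0 onward. It fails at position 2, so G (hot → X X on) is false.
Positions where hot holds: 0, 2, 6.
Check X X on at each: 0→ok, 2→fails, 6→fails.

No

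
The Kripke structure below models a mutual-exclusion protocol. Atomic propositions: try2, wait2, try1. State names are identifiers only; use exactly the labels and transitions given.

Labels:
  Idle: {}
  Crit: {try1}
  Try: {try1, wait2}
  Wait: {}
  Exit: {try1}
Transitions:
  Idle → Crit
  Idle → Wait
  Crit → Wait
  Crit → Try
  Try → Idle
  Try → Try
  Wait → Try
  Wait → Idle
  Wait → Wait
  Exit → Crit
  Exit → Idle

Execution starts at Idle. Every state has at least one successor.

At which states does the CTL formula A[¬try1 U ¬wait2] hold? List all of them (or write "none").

{Idle, Crit, Wait, Exit}

States satisfying ¬try1: {Idle, Wait}.
States satisfying ¬wait2: {Idle, Crit, Wait, Exit}.
States satisfying A[¬try1 U ¬wait2]: {Idle, Crit, Wait, Exit}.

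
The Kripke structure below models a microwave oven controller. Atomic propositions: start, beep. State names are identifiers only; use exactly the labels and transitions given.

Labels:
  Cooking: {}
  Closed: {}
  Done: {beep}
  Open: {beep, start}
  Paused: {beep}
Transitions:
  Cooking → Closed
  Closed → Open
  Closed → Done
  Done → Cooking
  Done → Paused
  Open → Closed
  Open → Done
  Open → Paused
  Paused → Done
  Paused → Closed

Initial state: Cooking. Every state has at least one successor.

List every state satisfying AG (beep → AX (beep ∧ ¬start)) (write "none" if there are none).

States satisfying beep → AX (beep ∧ ¬start): {Cooking, Closed}.
States satisfying AG (beep → AX (beep ∧ ¬start)): ∅.

none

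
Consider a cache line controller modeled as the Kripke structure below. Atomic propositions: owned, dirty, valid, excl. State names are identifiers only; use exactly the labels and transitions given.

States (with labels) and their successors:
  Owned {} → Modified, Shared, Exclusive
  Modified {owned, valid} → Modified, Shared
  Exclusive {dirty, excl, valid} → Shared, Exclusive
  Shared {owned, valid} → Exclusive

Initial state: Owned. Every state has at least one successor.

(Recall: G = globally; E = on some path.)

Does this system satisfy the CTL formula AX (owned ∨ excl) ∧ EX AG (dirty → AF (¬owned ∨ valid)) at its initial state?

States satisfying owned ∨ excl: {Modified, Exclusive, Shared}.
States satisfying AX (owned ∨ excl): {Owned, Modified, Exclusive, Shared}.
States satisfying AG (dirty → AF (¬owned ∨ valid)): {Owned, Modified, Exclusive, Shared}.
States satisfying EX AG (dirty → AF (¬owned ∨ valid)): {Owned, Modified, Exclusive, Shared}.
States satisfying AX (owned ∨ excl) ∧ EX AG (dirty → AF (¬owned ∨ valid)): {Owned, Modified, Exclusive, Shared}.
Owned ∈ Sat(AX (owned ∨ excl) ∧ EX AG (dirty → AF (¬owned ∨ valid))).

Satisfied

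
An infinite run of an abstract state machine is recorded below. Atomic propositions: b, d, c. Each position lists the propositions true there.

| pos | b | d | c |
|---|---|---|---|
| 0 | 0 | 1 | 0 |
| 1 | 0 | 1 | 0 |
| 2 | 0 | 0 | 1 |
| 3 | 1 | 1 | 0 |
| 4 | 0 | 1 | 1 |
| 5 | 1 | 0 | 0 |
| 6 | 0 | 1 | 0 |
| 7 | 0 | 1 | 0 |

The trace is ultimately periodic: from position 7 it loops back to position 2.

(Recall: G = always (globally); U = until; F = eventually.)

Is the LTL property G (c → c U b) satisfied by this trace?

Yes

c → c U b holds at every position 0..7, and those are all positions ever visited, so G (c → c U b) holds.
Positions where c holds: 2, 4.
Check c U b at each: 2→ok, 4→ok.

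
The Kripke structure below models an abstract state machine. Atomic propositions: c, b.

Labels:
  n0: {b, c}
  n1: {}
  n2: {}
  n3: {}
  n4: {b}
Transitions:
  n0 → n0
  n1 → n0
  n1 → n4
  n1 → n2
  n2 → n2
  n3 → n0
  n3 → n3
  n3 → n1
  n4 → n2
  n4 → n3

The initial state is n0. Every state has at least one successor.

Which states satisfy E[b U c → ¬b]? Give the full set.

{n1, n2, n3, n4}

States satisfying b: {n0, n4}.
States satisfying c → ¬b: {n1, n2, n3, n4}.
States satisfying E[b U c → ¬b]: {n1, n2, n3, n4}.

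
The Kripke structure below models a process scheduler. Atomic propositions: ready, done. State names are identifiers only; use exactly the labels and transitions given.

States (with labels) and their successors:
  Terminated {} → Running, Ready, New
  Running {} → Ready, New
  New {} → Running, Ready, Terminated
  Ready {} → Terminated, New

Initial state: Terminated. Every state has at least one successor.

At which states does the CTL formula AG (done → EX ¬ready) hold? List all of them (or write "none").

{Terminated, Running, New, Ready}

States satisfying done → EX ¬ready: {Terminated, Running, New, Ready}.
States satisfying AG (done → EX ¬ready): {Terminated, Running, New, Ready}.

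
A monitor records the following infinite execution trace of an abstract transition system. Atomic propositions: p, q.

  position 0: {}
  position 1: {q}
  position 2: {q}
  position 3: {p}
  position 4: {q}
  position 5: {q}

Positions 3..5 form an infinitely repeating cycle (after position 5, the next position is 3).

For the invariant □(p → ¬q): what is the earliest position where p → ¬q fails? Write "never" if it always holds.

never

p → ¬q holds at every position 0..5, and those are all the positions the trace ever visits, so the invariant □(p → ¬q) is never violated.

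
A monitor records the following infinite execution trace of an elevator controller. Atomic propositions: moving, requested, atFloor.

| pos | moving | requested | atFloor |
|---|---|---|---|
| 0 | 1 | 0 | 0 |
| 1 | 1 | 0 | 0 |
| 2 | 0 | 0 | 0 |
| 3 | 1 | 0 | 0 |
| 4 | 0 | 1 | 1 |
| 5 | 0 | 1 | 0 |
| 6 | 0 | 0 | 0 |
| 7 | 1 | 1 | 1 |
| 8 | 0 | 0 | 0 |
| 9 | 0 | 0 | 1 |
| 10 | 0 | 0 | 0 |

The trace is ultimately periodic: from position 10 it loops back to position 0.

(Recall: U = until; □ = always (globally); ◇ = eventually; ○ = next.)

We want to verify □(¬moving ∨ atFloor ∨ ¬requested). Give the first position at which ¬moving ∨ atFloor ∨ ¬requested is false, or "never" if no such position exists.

never

¬moving ∨ atFloor ∨ ¬requested holds at every position 0..10, and those are all the positions the trace ever visits, so the invariant □(¬moving ∨ atFloor ∨ ¬requested) is never violated.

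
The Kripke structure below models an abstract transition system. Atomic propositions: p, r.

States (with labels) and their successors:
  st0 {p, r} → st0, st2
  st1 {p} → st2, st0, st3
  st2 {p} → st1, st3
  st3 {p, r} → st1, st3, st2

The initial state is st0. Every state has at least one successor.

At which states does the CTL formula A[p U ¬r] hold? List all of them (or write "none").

States satisfying p: {st0, st1, st2, st3}.
States satisfying ¬r: {st1, st2}.
States satisfying A[p U ¬r]: {st1, st2}.

{st1, st2}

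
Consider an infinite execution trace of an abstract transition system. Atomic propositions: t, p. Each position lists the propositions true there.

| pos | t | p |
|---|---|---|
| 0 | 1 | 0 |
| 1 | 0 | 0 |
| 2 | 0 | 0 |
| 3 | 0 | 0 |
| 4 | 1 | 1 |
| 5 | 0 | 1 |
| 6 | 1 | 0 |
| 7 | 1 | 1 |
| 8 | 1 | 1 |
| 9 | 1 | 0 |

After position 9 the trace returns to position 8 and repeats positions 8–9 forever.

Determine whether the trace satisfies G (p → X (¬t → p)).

p → X (¬t → p) holds at every position 0..9, and those are all positions ever visited, so G (p → X (¬t → p)) holds.
Positions where p holds: 4, 5, 7, 8.
Check X (¬t → p) at each: 4→ok, 5→ok, 7→ok, 8→ok.

Satisfied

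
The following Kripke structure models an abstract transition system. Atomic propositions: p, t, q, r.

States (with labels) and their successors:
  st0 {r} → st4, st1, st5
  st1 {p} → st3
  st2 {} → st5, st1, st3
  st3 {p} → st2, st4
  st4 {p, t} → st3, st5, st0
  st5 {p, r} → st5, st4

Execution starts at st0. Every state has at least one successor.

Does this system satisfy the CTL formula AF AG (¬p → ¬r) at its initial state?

States satisfying AG (¬p → ¬r): ∅.
States satisfying AF AG (¬p → ¬r): ∅.
There is a path from st0 along which AG (¬p → ¬r) never holds.
st0 ∉ Sat(AF AG (¬p → ¬r)).

No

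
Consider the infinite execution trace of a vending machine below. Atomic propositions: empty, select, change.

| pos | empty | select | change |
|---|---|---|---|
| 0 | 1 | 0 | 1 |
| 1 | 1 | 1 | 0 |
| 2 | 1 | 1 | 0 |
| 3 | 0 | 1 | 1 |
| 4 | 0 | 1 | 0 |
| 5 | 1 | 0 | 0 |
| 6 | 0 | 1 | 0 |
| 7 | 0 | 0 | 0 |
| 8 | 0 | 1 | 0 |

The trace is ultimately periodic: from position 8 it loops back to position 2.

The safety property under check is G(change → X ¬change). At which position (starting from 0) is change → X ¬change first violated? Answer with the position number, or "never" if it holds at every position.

never

change → X ¬change holds at every position 0..8, and those are all the positions the trace ever visits, so the invariant G(change → X ¬change) is never violated.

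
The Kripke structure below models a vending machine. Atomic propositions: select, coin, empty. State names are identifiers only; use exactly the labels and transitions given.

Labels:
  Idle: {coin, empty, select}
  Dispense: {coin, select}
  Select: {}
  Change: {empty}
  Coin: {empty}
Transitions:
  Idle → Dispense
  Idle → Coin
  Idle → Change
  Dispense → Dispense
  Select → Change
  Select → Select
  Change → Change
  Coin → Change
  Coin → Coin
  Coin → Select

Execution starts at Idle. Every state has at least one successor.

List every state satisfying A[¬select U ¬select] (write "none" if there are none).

{Select, Change, Coin}

States satisfying ¬select: {Select, Change, Coin}.
States satisfying A[¬select U ¬select]: {Select, Change, Coin}.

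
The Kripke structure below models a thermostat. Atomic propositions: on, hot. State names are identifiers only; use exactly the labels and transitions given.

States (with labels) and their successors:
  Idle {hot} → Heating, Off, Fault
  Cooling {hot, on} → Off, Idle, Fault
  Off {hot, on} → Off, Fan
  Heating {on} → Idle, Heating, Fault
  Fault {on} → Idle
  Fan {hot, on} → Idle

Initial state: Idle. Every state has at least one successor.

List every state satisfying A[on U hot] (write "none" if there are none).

{Idle, Cooling, Off, Fault, Fan}

States satisfying on: {Cooling, Off, Heating, Fault, Fan}.
States satisfying hot: {Idle, Cooling, Off, Fan}.
States satisfying A[on U hot]: {Idle, Cooling, Off, Fault, Fan}.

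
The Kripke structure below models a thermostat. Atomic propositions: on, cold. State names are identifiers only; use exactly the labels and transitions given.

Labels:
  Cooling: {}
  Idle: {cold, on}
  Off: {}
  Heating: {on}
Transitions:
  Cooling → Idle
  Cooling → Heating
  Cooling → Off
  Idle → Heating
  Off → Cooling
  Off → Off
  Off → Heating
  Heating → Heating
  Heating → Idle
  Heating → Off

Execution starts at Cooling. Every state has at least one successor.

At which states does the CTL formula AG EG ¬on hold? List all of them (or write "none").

States satisfying EG ¬on: {Cooling, Off}.
States satisfying AG EG ¬on: ∅.

none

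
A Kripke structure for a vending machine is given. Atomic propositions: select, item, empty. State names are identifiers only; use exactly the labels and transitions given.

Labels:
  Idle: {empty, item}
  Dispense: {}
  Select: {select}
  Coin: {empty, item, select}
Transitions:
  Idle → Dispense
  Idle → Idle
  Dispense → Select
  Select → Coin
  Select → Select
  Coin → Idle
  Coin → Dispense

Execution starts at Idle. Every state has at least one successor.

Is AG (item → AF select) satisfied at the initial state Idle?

No

States satisfying item → AF select: {Dispense, Select, Coin}.
States satisfying AG (item → AF select): ∅.
Idle is reachable from Idle and violates item → AF select, so AG fails at Idle.
Idle ∉ Sat(AG (item → AF select)).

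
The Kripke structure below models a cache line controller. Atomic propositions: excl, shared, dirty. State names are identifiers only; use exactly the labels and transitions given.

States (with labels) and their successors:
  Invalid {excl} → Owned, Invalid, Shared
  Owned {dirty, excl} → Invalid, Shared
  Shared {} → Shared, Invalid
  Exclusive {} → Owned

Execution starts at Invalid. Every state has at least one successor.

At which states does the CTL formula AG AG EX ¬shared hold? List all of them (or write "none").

States satisfying AG EX ¬shared: {Invalid, Owned, Shared, Exclusive}.
States satisfying AG AG EX ¬shared: {Invalid, Owned, Shared, Exclusive}.

{Invalid, Owned, Shared, Exclusive}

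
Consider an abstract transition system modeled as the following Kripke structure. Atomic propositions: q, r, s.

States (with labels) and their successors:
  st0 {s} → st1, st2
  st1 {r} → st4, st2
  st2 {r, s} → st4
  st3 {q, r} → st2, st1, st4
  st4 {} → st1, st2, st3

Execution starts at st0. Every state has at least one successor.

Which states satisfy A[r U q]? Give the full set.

States satisfying r: {st1, st2, st3}.
States satisfying q: {st3}.
States satisfying A[r U q]: {st3}.

{st3}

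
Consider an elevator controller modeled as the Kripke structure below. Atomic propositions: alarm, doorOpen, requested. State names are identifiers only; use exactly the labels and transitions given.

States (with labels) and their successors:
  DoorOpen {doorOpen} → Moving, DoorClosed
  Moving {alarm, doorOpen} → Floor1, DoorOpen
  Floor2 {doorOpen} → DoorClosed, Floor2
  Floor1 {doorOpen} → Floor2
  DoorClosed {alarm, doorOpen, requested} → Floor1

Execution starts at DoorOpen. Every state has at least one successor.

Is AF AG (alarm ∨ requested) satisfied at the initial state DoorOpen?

States satisfying AG (alarm ∨ requested): ∅.
States satisfying AF AG (alarm ∨ requested): ∅.
There is a path from DoorOpen along which AG (alarm ∨ requested) never holds.
DoorOpen ∉ Sat(AF AG (alarm ∨ requested)).

Violated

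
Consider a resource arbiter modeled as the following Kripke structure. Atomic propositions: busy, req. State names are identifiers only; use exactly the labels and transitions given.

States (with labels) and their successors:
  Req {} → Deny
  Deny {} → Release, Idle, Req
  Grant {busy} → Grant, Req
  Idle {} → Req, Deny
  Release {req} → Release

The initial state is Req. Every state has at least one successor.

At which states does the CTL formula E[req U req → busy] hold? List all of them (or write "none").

{Req, Deny, Grant, Idle}

States satisfying req: {Release}.
States satisfying req → busy: {Req, Deny, Grant, Idle}.
States satisfying E[req U req → busy]: {Req, Deny, Grant, Idle}.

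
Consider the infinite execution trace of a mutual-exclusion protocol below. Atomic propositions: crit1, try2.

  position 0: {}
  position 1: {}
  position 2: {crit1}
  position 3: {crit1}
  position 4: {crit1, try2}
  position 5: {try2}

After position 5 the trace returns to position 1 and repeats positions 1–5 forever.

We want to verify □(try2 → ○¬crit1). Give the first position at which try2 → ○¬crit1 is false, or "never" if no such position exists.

never

try2 → ○¬crit1 holds at every position 0..5, and those are all the positions the trace ever visits, so the invariant □(try2 → ○¬crit1) is never violated.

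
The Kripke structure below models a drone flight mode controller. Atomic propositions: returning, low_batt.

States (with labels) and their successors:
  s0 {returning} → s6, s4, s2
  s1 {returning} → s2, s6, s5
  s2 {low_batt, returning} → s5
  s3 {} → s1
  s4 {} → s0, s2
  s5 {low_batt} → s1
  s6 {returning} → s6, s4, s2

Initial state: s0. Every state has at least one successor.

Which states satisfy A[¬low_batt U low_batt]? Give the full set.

{s2, s5}

States satisfying ¬low_batt: {s0, s1, s3, s4, s6}.
States satisfying low_batt: {s2, s5}.
States satisfying A[¬low_batt U low_batt]: {s2, s5}.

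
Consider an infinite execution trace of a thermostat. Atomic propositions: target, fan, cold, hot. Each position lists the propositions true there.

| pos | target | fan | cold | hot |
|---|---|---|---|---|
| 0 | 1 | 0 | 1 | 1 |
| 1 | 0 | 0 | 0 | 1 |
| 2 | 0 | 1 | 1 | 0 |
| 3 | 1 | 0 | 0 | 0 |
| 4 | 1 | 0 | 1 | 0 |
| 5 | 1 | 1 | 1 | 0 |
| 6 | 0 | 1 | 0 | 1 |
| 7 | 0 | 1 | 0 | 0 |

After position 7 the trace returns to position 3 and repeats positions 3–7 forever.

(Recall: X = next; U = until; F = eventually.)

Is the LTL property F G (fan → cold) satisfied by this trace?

G (fan → cold) is false at every position 0..7, so it never becomes true and F G (fan → cold) fails.

Violated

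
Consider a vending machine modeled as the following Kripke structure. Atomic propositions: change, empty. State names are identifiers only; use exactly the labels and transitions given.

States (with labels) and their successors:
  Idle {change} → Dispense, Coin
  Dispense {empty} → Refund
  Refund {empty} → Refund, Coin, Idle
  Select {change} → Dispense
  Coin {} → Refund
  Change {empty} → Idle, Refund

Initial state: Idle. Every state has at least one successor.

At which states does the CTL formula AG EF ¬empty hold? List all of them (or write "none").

{Idle, Dispense, Refund, Select, Coin, Change}

States satisfying EF ¬empty: {Idle, Dispense, Refund, Select, Coin, Change}.
States satisfying AG EF ¬empty: {Idle, Dispense, Refund, Select, Coin, Change}.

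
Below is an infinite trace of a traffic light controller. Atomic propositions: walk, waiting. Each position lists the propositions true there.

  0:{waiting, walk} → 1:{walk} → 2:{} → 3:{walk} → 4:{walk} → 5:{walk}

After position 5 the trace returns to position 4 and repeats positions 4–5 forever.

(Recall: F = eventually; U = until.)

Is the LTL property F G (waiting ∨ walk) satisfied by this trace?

Holds

G (waiting ∨ walk) holds at position 3, which is reachable from 0, so F G (waiting ∨ walk) holds.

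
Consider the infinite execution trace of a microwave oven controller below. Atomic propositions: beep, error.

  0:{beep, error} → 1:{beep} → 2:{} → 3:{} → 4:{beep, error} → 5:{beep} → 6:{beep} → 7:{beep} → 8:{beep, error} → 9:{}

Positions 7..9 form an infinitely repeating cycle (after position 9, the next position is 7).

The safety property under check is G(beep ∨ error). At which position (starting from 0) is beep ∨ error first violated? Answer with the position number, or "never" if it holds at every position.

2

Check beep ∨ error at each position in order: 0 ✓, 1 ✓.
At position 2 the labels are {}, so beep ∨ error is false there. This is the first violation.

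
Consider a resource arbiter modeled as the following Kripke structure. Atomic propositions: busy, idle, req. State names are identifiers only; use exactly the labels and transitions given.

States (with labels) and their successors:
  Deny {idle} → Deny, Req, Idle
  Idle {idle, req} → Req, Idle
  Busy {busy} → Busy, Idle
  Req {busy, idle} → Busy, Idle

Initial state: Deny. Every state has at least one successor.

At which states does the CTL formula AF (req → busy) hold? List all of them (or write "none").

States satisfying req → busy: {Deny, Busy, Req}.
States satisfying AF (req → busy): {Deny, Busy, Req}.

{Deny, Busy, Req}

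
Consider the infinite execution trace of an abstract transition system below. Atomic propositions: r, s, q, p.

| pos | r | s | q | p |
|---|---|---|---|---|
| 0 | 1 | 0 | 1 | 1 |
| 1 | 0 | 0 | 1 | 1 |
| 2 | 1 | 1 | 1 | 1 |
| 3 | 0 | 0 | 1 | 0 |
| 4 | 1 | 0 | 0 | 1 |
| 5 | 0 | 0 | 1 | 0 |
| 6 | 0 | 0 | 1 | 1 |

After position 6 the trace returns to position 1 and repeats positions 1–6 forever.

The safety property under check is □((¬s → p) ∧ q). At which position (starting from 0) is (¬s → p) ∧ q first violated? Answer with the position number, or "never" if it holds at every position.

3

Check (¬s → p) ∧ q at each position in order: 0 ✓, 1 ✓, 2 ✓.
At position 3 the labels are {q}, so (¬s → p) ∧ q is false there. This is the first violation.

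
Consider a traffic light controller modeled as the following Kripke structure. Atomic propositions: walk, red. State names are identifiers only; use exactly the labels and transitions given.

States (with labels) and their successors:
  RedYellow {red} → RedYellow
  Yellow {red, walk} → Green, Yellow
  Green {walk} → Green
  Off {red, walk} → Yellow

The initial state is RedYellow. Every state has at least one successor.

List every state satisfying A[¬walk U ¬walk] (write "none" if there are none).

States satisfying ¬walk: {RedYellow}.
States satisfying A[¬walk U ¬walk]: {RedYellow}.

{RedYellow}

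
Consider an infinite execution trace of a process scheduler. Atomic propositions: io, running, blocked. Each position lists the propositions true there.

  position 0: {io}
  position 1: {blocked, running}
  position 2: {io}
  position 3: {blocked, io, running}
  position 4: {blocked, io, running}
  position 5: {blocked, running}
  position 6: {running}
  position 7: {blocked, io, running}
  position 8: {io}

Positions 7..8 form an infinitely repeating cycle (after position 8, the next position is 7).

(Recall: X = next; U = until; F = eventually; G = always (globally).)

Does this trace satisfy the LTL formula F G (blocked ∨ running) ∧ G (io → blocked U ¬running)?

G (blocked ∨ running) is false at every position 0..8, so it never becomes true and F G (blocked ∨ running) fails.
io → blocked U ¬running must hold at every position from 0 onward. It fails at position 3, so G (io → blocked U ¬running) is false.
Positions where io holds: 0, 2, 3, 4, 7, 8.
Check blocked U ¬running at each: 0→ok, 2→ok, 3→fails, 4→fails, 7→ok, 8→ok.
At position 0: F G (blocked ∨ running) is false; G (io → blocked U ¬running) is false; so F G (blocked ∨ running) ∧ G (io → blocked U ¬running) is false.

No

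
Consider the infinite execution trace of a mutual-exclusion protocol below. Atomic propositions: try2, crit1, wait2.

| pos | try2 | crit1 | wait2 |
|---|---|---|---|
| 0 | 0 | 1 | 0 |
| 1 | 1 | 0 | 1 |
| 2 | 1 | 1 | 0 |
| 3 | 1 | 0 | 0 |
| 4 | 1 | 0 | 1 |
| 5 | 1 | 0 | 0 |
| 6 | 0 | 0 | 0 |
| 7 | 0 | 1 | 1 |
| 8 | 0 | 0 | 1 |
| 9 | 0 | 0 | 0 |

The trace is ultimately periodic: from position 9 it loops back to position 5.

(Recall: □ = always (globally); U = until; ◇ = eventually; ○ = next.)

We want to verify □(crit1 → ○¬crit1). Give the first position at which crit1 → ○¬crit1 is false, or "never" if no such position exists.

crit1 → ○¬crit1 holds at every position 0..9, and those are all the positions the trace ever visits, so the invariant □(crit1 → ○¬crit1) is never violated.

never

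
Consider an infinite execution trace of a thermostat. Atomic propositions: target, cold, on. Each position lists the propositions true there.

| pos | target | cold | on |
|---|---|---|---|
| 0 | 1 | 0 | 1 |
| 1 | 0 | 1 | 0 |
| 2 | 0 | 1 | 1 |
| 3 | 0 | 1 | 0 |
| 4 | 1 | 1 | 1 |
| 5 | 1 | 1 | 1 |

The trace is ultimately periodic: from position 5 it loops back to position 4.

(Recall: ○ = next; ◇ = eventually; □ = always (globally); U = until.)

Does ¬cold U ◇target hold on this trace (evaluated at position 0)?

Walking from position 0: ◇target first holds at position 0, and ¬cold holds at every earlier position along the way, so ¬cold U ◇target holds.

Satisfied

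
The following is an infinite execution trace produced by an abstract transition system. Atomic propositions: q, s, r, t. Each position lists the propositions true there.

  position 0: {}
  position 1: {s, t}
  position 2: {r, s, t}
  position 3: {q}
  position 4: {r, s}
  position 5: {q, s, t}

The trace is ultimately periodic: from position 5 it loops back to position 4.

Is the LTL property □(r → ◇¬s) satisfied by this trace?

Violated

r → ◇¬s must hold at every position from 0 onward. It fails at position 4, so □(r → ◇¬s) is false.
Positions where r holds: 2, 4.
Check ◇¬s at each: 2→ok, 4→fails.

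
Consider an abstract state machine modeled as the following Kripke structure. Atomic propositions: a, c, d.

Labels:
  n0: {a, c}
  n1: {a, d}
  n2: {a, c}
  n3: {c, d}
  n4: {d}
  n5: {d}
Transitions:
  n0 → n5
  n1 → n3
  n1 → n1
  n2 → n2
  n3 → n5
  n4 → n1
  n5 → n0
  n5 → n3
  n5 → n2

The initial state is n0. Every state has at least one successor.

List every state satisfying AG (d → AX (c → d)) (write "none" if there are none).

{n2}

States satisfying d → AX (c → d): {n0, n1, n2, n3, n4}.
States satisfying AG (d → AX (c → d)): {n2}.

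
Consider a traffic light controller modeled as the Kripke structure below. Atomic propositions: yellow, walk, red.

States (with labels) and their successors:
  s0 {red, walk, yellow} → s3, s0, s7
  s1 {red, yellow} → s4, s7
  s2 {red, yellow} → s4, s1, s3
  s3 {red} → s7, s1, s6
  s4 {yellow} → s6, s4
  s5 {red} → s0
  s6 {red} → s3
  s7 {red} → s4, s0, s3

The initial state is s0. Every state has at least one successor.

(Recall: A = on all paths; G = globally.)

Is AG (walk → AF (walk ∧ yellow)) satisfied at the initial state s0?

States satisfying walk → AF (walk ∧ yellow): {s0, s1, s2, s3, s4, s5, s6, s7}.
States satisfying AG (walk → AF (walk ∧ yellow)): {s0, s1, s2, s3, s4, s5, s6, s7}.
Every state reachable from s0 satisfies walk → AF (walk ∧ yellow).
s0 ∈ Sat(AG (walk → AF (walk ∧ yellow))).

Satisfied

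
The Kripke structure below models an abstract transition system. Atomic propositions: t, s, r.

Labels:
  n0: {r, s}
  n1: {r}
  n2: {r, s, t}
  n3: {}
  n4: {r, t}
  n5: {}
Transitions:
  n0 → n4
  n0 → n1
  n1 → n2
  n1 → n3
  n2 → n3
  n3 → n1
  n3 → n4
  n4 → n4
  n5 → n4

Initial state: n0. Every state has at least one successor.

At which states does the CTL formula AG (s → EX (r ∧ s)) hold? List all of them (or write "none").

States satisfying s → EX (r ∧ s): {n1, n3, n4, n5}.
States satisfying AG (s → EX (r ∧ s)): {n4, n5}.

{n4, n5}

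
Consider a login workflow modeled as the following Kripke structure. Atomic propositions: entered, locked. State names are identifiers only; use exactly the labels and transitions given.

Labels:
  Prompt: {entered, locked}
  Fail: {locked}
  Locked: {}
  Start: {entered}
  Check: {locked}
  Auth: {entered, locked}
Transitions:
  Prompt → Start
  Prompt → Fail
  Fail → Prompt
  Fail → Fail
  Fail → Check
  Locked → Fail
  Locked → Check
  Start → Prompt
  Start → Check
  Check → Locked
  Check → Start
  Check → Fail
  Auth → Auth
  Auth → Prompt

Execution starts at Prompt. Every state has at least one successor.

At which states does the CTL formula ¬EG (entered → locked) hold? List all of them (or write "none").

{Start}

States satisfying entered → locked: {Prompt, Fail, Locked, Check, Auth}.
States satisfying EG (entered → locked): {Prompt, Fail, Locked, Check, Auth}.
States satisfying ¬EG (entered → locked): {Start}.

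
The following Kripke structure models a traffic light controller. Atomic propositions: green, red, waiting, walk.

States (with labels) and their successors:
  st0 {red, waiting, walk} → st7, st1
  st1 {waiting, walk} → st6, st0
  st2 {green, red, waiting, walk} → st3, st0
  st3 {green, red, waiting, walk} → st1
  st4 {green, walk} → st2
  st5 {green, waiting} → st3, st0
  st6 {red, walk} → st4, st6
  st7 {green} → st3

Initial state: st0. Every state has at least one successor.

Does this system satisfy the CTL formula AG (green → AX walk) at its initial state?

States satisfying green → AX walk: {st0, st1, st2, st3, st4, st5, st6, st7}.
States satisfying AG (green → AX walk): {st0, st1, st2, st3, st4, st5, st6, st7}.
Every state reachable from st0 satisfies green → AX walk.
st0 ∈ Sat(AG (green → AX walk)).

Holds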